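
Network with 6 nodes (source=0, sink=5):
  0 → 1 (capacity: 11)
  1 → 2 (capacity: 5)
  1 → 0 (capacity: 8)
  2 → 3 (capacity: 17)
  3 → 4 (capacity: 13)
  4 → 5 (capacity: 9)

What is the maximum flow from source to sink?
Maximum flow = 5

Max flow: 5

Flow assignment:
  0 → 1: 5/11
  1 → 2: 5/5
  2 → 3: 5/17
  3 → 4: 5/13
  4 → 5: 5/9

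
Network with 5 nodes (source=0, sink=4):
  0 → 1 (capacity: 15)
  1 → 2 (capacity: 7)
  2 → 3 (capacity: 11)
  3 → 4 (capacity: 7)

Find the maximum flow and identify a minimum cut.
Max flow = 7, Min cut edges: (3,4)

Maximum flow: 7
Minimum cut: (3,4)
Partition: S = [0, 1, 2, 3], T = [4]

Max-flow min-cut theorem verified: both equal 7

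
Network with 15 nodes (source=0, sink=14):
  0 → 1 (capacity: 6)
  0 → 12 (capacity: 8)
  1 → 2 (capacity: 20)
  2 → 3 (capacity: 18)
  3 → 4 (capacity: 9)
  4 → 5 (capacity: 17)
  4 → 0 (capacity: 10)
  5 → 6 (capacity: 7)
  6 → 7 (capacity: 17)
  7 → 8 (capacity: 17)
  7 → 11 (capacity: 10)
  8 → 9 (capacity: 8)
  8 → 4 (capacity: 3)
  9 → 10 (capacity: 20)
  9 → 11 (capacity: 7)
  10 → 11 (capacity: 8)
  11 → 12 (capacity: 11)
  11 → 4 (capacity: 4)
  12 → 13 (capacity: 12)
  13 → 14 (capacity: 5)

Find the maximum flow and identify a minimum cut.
Max flow = 5, Min cut edges: (13,14)

Maximum flow: 5
Minimum cut: (13,14)
Partition: S = [0, 1, 2, 3, 4, 5, 6, 7, 8, 9, 10, 11, 12, 13], T = [14]

Max-flow min-cut theorem verified: both equal 5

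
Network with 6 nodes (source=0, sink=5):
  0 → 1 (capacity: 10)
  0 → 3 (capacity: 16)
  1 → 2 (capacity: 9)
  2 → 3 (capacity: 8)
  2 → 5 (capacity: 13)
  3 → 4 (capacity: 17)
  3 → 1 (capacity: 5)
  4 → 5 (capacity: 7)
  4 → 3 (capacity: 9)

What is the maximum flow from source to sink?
Maximum flow = 16

Max flow: 16

Flow assignment:
  0 → 1: 9/10
  0 → 3: 7/16
  1 → 2: 9/9
  2 → 5: 9/13
  3 → 4: 7/17
  4 → 5: 7/7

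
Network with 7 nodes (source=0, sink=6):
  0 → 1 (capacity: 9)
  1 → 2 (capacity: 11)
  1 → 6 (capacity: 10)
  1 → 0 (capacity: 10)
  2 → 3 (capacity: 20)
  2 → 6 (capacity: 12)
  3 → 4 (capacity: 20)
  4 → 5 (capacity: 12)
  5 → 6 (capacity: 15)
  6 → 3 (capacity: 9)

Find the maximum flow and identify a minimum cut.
Max flow = 9, Min cut edges: (0,1)

Maximum flow: 9
Minimum cut: (0,1)
Partition: S = [0], T = [1, 2, 3, 4, 5, 6]

Max-flow min-cut theorem verified: both equal 9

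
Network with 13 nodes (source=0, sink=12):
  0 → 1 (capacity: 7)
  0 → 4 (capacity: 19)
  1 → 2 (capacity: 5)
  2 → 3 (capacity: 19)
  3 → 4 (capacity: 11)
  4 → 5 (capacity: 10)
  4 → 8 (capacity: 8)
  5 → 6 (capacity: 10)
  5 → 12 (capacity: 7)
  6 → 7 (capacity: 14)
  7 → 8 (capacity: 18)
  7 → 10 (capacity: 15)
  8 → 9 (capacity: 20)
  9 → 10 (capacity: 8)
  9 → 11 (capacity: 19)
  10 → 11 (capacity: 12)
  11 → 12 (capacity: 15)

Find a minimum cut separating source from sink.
Min cut value = 18, edges: (4,5), (4,8)

Min cut value: 18
Partition: S = [0, 1, 2, 3, 4], T = [5, 6, 7, 8, 9, 10, 11, 12]
Cut edges: (4,5), (4,8)

By max-flow min-cut theorem, max flow = min cut = 18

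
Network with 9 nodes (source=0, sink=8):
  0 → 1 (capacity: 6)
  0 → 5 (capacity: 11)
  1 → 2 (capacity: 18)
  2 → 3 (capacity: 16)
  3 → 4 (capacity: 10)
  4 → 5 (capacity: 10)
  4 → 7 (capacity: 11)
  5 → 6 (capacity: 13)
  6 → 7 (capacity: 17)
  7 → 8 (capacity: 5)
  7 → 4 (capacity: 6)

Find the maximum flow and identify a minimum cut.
Max flow = 5, Min cut edges: (7,8)

Maximum flow: 5
Minimum cut: (7,8)
Partition: S = [0, 1, 2, 3, 4, 5, 6, 7], T = [8]

Max-flow min-cut theorem verified: both equal 5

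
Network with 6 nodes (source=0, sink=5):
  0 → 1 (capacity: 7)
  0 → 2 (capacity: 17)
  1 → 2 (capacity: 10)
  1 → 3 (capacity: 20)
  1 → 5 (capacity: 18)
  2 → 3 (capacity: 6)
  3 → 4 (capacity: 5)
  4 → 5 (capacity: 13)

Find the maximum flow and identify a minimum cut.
Max flow = 12, Min cut edges: (0,1), (3,4)

Maximum flow: 12
Minimum cut: (0,1), (3,4)
Partition: S = [0, 2, 3], T = [1, 4, 5]

Max-flow min-cut theorem verified: both equal 12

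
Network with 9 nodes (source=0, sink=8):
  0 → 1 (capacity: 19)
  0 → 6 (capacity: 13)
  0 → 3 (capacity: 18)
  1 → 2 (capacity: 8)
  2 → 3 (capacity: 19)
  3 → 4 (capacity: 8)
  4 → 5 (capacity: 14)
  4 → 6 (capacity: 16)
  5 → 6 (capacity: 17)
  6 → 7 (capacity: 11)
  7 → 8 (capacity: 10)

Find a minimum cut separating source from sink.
Min cut value = 10, edges: (7,8)

Min cut value: 10
Partition: S = [0, 1, 2, 3, 4, 5, 6, 7], T = [8]
Cut edges: (7,8)

By max-flow min-cut theorem, max flow = min cut = 10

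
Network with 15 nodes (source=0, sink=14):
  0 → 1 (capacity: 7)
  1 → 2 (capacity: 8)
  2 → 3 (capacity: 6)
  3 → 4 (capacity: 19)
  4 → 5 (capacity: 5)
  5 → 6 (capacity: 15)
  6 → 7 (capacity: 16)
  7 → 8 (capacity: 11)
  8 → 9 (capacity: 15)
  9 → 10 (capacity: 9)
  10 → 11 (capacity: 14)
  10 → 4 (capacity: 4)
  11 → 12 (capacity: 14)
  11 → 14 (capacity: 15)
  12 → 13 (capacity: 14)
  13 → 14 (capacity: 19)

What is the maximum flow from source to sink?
Maximum flow = 5

Max flow: 5

Flow assignment:
  0 → 1: 5/7
  1 → 2: 5/8
  2 → 3: 5/6
  3 → 4: 5/19
  4 → 5: 5/5
  5 → 6: 5/15
  6 → 7: 5/16
  7 → 8: 5/11
  8 → 9: 5/15
  9 → 10: 5/9
  10 → 11: 5/14
  11 → 14: 5/15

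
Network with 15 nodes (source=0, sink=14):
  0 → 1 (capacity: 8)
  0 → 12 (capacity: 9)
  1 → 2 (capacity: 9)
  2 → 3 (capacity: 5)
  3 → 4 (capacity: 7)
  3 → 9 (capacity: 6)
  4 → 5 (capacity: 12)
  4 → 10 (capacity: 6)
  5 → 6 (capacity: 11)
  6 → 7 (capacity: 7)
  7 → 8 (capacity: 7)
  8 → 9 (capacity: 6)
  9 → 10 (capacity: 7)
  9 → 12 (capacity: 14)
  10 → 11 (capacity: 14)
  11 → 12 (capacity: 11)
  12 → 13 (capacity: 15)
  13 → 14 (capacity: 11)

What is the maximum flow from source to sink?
Maximum flow = 11

Max flow: 11

Flow assignment:
  0 → 1: 5/8
  0 → 12: 6/9
  1 → 2: 5/9
  2 → 3: 5/5
  3 → 9: 5/6
  9 → 12: 5/14
  12 → 13: 11/15
  13 → 14: 11/11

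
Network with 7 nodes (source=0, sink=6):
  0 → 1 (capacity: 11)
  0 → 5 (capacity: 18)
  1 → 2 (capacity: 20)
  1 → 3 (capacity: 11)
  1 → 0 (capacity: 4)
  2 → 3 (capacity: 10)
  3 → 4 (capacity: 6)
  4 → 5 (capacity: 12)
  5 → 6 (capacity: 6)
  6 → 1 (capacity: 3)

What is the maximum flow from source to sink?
Maximum flow = 6

Max flow: 6

Flow assignment:
  0 → 1: 6/11
  1 → 3: 6/11
  3 → 4: 6/6
  4 → 5: 6/12
  5 → 6: 6/6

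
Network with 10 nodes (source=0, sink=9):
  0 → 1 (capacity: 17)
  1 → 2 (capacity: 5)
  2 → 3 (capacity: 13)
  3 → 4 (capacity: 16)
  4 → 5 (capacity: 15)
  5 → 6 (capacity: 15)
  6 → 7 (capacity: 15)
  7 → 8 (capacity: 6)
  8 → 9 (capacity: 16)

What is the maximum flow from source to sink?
Maximum flow = 5

Max flow: 5

Flow assignment:
  0 → 1: 5/17
  1 → 2: 5/5
  2 → 3: 5/13
  3 → 4: 5/16
  4 → 5: 5/15
  5 → 6: 5/15
  6 → 7: 5/15
  7 → 8: 5/6
  8 → 9: 5/16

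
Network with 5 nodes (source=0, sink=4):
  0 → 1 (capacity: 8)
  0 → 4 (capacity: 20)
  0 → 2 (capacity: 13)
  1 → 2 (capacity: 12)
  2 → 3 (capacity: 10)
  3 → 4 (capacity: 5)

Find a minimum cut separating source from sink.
Min cut value = 25, edges: (0,4), (3,4)

Min cut value: 25
Partition: S = [0, 1, 2, 3], T = [4]
Cut edges: (0,4), (3,4)

By max-flow min-cut theorem, max flow = min cut = 25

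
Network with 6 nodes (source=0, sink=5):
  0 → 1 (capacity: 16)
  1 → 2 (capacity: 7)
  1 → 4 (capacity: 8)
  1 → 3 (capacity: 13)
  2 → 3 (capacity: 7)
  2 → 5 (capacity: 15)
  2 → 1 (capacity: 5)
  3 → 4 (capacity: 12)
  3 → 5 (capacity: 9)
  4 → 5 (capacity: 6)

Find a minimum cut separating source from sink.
Min cut value = 16, edges: (0,1)

Min cut value: 16
Partition: S = [0], T = [1, 2, 3, 4, 5]
Cut edges: (0,1)

By max-flow min-cut theorem, max flow = min cut = 16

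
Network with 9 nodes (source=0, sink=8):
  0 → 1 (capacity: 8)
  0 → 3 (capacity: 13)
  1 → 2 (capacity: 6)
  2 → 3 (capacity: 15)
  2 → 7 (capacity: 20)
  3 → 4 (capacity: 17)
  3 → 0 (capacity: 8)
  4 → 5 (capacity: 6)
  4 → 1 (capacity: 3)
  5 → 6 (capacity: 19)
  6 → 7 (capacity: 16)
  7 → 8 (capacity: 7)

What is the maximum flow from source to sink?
Maximum flow = 7

Max flow: 7

Flow assignment:
  0 → 1: 1/8
  0 → 3: 6/13
  1 → 2: 1/6
  2 → 7: 1/20
  3 → 4: 6/17
  4 → 5: 6/6
  5 → 6: 6/19
  6 → 7: 6/16
  7 → 8: 7/7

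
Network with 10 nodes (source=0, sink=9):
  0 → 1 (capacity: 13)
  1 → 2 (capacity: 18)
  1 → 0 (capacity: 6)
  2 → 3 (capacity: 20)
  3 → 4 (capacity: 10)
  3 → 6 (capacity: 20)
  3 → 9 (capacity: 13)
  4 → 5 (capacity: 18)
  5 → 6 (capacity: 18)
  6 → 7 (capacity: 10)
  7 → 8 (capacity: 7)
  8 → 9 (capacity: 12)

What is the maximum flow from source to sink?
Maximum flow = 13

Max flow: 13

Flow assignment:
  0 → 1: 13/13
  1 → 2: 13/18
  2 → 3: 13/20
  3 → 9: 13/13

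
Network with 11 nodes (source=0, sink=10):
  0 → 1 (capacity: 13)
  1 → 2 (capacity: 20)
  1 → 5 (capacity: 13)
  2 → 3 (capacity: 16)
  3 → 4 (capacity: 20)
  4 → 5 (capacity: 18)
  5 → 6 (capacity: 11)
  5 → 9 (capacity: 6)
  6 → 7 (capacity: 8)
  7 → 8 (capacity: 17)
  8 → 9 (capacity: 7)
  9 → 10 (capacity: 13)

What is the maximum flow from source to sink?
Maximum flow = 13

Max flow: 13

Flow assignment:
  0 → 1: 13/13
  1 → 5: 13/13
  5 → 6: 7/11
  5 → 9: 6/6
  6 → 7: 7/8
  7 → 8: 7/17
  8 → 9: 7/7
  9 → 10: 13/13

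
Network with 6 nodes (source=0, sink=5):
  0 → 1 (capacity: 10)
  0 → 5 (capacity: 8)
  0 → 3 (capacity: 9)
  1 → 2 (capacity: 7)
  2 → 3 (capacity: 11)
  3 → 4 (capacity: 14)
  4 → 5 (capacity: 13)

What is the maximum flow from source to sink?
Maximum flow = 21

Max flow: 21

Flow assignment:
  0 → 1: 7/10
  0 → 5: 8/8
  0 → 3: 6/9
  1 → 2: 7/7
  2 → 3: 7/11
  3 → 4: 13/14
  4 → 5: 13/13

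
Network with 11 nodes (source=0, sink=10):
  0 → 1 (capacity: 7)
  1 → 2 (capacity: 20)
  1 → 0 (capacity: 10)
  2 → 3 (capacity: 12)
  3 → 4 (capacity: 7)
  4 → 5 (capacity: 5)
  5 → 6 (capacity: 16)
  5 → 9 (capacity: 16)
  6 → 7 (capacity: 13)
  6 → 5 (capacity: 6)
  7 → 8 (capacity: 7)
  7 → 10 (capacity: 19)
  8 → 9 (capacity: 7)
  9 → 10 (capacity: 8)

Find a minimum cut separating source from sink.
Min cut value = 5, edges: (4,5)

Min cut value: 5
Partition: S = [0, 1, 2, 3, 4], T = [5, 6, 7, 8, 9, 10]
Cut edges: (4,5)

By max-flow min-cut theorem, max flow = min cut = 5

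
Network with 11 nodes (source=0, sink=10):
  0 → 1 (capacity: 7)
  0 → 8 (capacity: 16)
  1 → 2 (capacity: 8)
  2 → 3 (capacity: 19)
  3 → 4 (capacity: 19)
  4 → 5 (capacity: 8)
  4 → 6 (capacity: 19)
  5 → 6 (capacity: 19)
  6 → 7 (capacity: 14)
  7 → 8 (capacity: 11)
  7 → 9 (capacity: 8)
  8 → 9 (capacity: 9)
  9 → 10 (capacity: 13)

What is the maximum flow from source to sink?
Maximum flow = 13

Max flow: 13

Flow assignment:
  0 → 1: 7/7
  0 → 8: 6/16
  1 → 2: 7/8
  2 → 3: 7/19
  3 → 4: 7/19
  4 → 6: 7/19
  6 → 7: 7/14
  7 → 8: 3/11
  7 → 9: 4/8
  8 → 9: 9/9
  9 → 10: 13/13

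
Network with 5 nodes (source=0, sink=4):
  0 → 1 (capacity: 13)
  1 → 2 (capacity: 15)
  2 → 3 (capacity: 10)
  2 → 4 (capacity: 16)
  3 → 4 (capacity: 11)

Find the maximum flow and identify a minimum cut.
Max flow = 13, Min cut edges: (0,1)

Maximum flow: 13
Minimum cut: (0,1)
Partition: S = [0], T = [1, 2, 3, 4]

Max-flow min-cut theorem verified: both equal 13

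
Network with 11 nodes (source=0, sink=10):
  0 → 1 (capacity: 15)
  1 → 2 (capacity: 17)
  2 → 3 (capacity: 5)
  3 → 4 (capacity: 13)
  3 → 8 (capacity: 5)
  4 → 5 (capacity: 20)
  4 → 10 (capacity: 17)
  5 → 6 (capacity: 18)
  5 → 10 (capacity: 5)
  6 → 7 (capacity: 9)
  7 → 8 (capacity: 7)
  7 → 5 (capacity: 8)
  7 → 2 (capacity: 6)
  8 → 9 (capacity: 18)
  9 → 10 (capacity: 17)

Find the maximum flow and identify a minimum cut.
Max flow = 5, Min cut edges: (2,3)

Maximum flow: 5
Minimum cut: (2,3)
Partition: S = [0, 1, 2], T = [3, 4, 5, 6, 7, 8, 9, 10]

Max-flow min-cut theorem verified: both equal 5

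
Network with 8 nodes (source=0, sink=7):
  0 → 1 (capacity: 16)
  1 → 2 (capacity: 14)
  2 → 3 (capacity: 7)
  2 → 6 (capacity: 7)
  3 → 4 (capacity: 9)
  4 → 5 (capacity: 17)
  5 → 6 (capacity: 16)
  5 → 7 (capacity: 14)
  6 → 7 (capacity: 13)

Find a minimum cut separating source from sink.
Min cut value = 14, edges: (2,3), (2,6)

Min cut value: 14
Partition: S = [0, 1, 2], T = [3, 4, 5, 6, 7]
Cut edges: (2,3), (2,6)

By max-flow min-cut theorem, max flow = min cut = 14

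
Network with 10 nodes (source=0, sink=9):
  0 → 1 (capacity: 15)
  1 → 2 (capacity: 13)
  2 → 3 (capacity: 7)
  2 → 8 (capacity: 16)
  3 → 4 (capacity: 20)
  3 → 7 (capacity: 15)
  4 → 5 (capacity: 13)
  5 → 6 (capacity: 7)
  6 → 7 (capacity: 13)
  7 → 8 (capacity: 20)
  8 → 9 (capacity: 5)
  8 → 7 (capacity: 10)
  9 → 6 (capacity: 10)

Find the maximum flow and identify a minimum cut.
Max flow = 5, Min cut edges: (8,9)

Maximum flow: 5
Minimum cut: (8,9)
Partition: S = [0, 1, 2, 3, 4, 5, 6, 7, 8], T = [9]

Max-flow min-cut theorem verified: both equal 5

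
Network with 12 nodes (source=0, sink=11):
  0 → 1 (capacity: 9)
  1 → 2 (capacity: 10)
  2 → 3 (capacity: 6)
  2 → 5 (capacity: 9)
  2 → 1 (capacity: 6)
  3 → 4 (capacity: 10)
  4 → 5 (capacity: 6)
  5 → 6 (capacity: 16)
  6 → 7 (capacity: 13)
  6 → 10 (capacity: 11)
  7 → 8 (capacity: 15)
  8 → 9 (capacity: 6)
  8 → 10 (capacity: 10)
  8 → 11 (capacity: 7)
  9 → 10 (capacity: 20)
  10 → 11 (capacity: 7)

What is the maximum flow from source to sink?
Maximum flow = 9

Max flow: 9

Flow assignment:
  0 → 1: 9/9
  1 → 2: 9/10
  2 → 5: 9/9
  5 → 6: 9/16
  6 → 7: 2/13
  6 → 10: 7/11
  7 → 8: 2/15
  8 → 11: 2/7
  10 → 11: 7/7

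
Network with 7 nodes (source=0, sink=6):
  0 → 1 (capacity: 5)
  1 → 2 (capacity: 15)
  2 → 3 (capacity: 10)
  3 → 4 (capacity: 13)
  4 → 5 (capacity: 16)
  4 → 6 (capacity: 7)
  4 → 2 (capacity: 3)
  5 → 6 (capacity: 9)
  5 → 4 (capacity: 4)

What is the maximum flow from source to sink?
Maximum flow = 5

Max flow: 5

Flow assignment:
  0 → 1: 5/5
  1 → 2: 5/15
  2 → 3: 5/10
  3 → 4: 5/13
  4 → 6: 5/7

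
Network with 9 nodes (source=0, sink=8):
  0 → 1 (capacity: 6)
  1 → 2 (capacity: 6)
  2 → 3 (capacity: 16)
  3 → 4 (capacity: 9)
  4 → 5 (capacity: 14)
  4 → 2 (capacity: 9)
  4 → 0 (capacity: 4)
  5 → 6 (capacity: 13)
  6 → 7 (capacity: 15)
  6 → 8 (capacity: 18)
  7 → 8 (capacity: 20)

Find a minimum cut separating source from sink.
Min cut value = 6, edges: (1,2)

Min cut value: 6
Partition: S = [0, 1], T = [2, 3, 4, 5, 6, 7, 8]
Cut edges: (1,2)

By max-flow min-cut theorem, max flow = min cut = 6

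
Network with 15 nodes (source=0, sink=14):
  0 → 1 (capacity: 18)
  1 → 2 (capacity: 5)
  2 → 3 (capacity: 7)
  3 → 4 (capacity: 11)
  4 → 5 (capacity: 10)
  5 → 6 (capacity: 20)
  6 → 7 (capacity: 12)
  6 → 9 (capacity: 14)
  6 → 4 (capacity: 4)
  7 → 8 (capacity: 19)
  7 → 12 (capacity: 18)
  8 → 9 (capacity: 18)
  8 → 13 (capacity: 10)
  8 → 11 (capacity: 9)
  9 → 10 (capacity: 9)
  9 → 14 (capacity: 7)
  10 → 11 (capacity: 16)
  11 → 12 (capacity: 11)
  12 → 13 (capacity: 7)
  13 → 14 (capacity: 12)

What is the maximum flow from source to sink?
Maximum flow = 5

Max flow: 5

Flow assignment:
  0 → 1: 5/18
  1 → 2: 5/5
  2 → 3: 5/7
  3 → 4: 5/11
  4 → 5: 5/10
  5 → 6: 5/20
  6 → 9: 5/14
  9 → 14: 5/7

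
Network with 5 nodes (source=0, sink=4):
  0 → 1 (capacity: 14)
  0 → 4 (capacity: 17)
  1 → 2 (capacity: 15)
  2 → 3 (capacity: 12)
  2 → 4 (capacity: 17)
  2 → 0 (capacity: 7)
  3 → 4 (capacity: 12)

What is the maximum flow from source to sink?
Maximum flow = 31

Max flow: 31

Flow assignment:
  0 → 1: 14/14
  0 → 4: 17/17
  1 → 2: 14/15
  2 → 4: 14/17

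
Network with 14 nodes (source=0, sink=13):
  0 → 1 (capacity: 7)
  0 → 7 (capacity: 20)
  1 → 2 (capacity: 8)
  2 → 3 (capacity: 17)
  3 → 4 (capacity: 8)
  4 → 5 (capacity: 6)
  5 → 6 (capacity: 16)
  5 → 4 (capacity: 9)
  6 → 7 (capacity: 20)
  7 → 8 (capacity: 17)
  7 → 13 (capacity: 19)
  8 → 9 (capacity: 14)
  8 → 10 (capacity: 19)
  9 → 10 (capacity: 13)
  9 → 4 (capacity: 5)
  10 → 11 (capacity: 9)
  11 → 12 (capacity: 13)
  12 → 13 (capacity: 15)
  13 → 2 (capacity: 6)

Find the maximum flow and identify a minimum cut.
Max flow = 26, Min cut edges: (0,7), (4,5)

Maximum flow: 26
Minimum cut: (0,7), (4,5)
Partition: S = [0, 1, 2, 3, 4], T = [5, 6, 7, 8, 9, 10, 11, 12, 13]

Max-flow min-cut theorem verified: both equal 26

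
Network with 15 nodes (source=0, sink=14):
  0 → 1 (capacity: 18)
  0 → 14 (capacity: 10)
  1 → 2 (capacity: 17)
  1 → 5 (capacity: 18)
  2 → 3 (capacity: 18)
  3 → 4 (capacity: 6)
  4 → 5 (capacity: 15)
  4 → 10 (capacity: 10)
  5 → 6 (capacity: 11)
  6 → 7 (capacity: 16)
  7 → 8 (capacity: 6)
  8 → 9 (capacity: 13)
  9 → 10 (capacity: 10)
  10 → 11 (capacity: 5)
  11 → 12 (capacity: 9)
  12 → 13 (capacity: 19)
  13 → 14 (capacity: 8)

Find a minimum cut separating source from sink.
Min cut value = 15, edges: (0,14), (10,11)

Min cut value: 15
Partition: S = [0, 1, 2, 3, 4, 5, 6, 7, 8, 9, 10], T = [11, 12, 13, 14]
Cut edges: (0,14), (10,11)

By max-flow min-cut theorem, max flow = min cut = 15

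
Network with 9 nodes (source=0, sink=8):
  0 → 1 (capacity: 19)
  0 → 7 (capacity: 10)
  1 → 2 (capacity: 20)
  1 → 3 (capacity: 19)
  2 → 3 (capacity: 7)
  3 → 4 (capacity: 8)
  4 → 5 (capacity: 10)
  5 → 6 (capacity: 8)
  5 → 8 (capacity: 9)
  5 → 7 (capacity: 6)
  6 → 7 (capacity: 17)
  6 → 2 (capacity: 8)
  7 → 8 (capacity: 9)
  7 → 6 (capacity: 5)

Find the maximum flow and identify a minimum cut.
Max flow = 17, Min cut edges: (3,4), (7,8)

Maximum flow: 17
Minimum cut: (3,4), (7,8)
Partition: S = [0, 1, 2, 3, 6, 7], T = [4, 5, 8]

Max-flow min-cut theorem verified: both equal 17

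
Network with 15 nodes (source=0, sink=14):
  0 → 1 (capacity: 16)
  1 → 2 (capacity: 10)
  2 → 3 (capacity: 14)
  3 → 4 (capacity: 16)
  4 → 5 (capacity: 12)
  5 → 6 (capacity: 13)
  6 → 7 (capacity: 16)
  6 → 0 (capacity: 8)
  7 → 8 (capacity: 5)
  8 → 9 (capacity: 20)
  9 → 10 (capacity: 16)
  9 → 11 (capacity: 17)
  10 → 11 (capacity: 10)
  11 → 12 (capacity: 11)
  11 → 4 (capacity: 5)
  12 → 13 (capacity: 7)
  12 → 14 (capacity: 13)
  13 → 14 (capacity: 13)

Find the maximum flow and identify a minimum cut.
Max flow = 5, Min cut edges: (7,8)

Maximum flow: 5
Minimum cut: (7,8)
Partition: S = [0, 1, 2, 3, 4, 5, 6, 7], T = [8, 9, 10, 11, 12, 13, 14]

Max-flow min-cut theorem verified: both equal 5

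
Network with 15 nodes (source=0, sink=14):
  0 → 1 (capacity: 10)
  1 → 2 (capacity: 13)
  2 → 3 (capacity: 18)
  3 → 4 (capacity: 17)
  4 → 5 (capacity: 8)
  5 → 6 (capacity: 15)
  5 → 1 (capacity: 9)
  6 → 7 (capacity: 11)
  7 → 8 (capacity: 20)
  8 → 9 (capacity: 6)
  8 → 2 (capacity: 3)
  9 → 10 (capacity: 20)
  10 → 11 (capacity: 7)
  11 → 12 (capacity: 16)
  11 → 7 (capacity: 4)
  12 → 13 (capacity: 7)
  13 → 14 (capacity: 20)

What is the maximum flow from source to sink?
Maximum flow = 6

Max flow: 6

Flow assignment:
  0 → 1: 6/10
  1 → 2: 6/13
  2 → 3: 8/18
  3 → 4: 8/17
  4 → 5: 8/8
  5 → 6: 8/15
  6 → 7: 8/11
  7 → 8: 8/20
  8 → 9: 6/6
  8 → 2: 2/3
  9 → 10: 6/20
  10 → 11: 6/7
  11 → 12: 6/16
  12 → 13: 6/7
  13 → 14: 6/20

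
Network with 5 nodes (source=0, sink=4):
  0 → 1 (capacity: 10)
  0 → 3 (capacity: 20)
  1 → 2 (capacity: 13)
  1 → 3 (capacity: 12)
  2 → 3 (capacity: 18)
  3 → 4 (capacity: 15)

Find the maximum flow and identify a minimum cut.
Max flow = 15, Min cut edges: (3,4)

Maximum flow: 15
Minimum cut: (3,4)
Partition: S = [0, 1, 2, 3], T = [4]

Max-flow min-cut theorem verified: both equal 15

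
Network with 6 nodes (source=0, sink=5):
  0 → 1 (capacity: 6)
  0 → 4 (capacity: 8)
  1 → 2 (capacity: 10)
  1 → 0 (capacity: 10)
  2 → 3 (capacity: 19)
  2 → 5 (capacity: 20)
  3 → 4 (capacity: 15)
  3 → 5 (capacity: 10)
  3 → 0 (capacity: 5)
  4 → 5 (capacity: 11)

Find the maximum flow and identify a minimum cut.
Max flow = 14, Min cut edges: (0,1), (0,4)

Maximum flow: 14
Minimum cut: (0,1), (0,4)
Partition: S = [0], T = [1, 2, 3, 4, 5]

Max-flow min-cut theorem verified: both equal 14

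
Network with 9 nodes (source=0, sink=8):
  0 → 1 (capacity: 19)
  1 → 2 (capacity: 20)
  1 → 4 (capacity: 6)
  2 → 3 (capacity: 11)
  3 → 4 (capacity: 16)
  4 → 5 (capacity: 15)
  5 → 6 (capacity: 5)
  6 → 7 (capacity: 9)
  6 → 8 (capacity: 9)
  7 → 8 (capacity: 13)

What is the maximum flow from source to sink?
Maximum flow = 5

Max flow: 5

Flow assignment:
  0 → 1: 5/19
  1 → 2: 5/20
  2 → 3: 5/11
  3 → 4: 5/16
  4 → 5: 5/15
  5 → 6: 5/5
  6 → 8: 5/9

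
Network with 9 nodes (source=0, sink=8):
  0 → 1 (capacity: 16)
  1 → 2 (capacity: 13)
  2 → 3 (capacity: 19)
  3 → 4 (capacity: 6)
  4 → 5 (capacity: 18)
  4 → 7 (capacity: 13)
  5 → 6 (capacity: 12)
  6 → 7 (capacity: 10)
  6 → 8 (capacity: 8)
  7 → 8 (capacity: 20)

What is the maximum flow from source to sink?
Maximum flow = 6

Max flow: 6

Flow assignment:
  0 → 1: 6/16
  1 → 2: 6/13
  2 → 3: 6/19
  3 → 4: 6/6
  4 → 7: 6/13
  7 → 8: 6/20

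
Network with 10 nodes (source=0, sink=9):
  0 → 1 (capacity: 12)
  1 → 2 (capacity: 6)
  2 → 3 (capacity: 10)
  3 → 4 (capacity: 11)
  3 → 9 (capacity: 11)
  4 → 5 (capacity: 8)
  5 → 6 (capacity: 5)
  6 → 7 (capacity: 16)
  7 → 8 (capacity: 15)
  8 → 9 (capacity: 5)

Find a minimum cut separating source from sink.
Min cut value = 6, edges: (1,2)

Min cut value: 6
Partition: S = [0, 1], T = [2, 3, 4, 5, 6, 7, 8, 9]
Cut edges: (1,2)

By max-flow min-cut theorem, max flow = min cut = 6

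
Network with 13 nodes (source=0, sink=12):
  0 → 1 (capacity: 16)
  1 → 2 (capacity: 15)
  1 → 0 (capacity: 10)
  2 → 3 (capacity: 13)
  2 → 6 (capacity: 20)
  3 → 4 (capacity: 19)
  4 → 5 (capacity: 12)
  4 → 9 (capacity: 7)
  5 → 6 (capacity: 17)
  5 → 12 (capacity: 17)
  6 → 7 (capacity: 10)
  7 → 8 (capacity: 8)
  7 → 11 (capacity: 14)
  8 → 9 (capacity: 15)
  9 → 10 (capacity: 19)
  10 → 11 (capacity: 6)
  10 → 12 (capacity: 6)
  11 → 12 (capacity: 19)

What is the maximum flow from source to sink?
Maximum flow = 15

Max flow: 15

Flow assignment:
  0 → 1: 15/16
  1 → 2: 15/15
  2 → 3: 13/13
  2 → 6: 2/20
  3 → 4: 13/19
  4 → 5: 12/12
  4 → 9: 1/7
  5 → 12: 12/17
  6 → 7: 2/10
  7 → 11: 2/14
  9 → 10: 1/19
  10 → 12: 1/6
  11 → 12: 2/19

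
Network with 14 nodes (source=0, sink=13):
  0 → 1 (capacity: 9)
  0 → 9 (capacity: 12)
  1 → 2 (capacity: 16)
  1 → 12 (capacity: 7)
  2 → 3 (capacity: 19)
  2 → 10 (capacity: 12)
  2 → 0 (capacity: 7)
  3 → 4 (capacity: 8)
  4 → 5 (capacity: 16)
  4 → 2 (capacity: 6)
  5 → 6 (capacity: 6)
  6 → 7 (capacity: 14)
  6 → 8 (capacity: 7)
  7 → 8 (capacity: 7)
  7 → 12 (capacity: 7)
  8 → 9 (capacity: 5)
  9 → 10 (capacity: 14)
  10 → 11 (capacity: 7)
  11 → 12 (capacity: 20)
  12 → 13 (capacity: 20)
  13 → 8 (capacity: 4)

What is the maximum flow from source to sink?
Maximum flow = 16

Max flow: 16

Flow assignment:
  0 → 1: 9/9
  0 → 9: 7/12
  1 → 2: 2/16
  1 → 12: 7/7
  2 → 3: 2/19
  3 → 4: 2/8
  4 → 5: 2/16
  5 → 6: 2/6
  6 → 7: 2/14
  7 → 12: 2/7
  9 → 10: 7/14
  10 → 11: 7/7
  11 → 12: 7/20
  12 → 13: 16/20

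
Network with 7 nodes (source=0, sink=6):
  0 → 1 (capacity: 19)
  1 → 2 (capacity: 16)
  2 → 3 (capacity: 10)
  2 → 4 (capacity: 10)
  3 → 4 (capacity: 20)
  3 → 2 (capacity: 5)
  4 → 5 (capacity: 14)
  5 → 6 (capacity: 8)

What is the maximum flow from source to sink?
Maximum flow = 8

Max flow: 8

Flow assignment:
  0 → 1: 8/19
  1 → 2: 8/16
  2 → 3: 4/10
  2 → 4: 4/10
  3 → 4: 4/20
  4 → 5: 8/14
  5 → 6: 8/8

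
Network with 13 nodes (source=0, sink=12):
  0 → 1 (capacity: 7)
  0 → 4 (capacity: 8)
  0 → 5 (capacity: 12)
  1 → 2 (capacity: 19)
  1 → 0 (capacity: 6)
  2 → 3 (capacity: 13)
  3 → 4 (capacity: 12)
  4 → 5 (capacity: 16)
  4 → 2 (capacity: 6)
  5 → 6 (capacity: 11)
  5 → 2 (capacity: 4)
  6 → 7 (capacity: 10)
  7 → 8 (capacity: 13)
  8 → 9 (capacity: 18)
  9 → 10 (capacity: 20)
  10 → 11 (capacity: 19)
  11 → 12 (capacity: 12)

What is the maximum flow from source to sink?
Maximum flow = 10

Max flow: 10

Flow assignment:
  0 → 1: 7/7
  0 → 5: 3/12
  1 → 2: 7/19
  2 → 3: 7/13
  3 → 4: 7/12
  4 → 5: 7/16
  5 → 6: 10/11
  6 → 7: 10/10
  7 → 8: 10/13
  8 → 9: 10/18
  9 → 10: 10/20
  10 → 11: 10/19
  11 → 12: 10/12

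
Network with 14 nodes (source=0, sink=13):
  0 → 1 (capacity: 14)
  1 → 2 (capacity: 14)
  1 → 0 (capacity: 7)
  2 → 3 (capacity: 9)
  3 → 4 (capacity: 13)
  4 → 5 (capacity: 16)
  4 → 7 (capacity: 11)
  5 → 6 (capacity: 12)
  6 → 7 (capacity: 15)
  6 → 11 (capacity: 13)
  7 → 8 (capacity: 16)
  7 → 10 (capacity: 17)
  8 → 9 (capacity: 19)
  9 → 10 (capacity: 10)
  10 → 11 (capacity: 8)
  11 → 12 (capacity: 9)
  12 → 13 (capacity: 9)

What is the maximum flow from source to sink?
Maximum flow = 9

Max flow: 9

Flow assignment:
  0 → 1: 9/14
  1 → 2: 9/14
  2 → 3: 9/9
  3 → 4: 9/13
  4 → 5: 9/16
  5 → 6: 9/12
  6 → 11: 9/13
  11 → 12: 9/9
  12 → 13: 9/9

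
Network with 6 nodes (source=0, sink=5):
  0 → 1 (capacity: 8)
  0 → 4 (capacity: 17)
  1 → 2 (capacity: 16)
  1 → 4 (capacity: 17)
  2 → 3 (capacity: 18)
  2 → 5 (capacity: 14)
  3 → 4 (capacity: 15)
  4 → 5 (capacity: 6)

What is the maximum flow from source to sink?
Maximum flow = 14

Max flow: 14

Flow assignment:
  0 → 1: 8/8
  0 → 4: 6/17
  1 → 2: 8/16
  2 → 5: 8/14
  4 → 5: 6/6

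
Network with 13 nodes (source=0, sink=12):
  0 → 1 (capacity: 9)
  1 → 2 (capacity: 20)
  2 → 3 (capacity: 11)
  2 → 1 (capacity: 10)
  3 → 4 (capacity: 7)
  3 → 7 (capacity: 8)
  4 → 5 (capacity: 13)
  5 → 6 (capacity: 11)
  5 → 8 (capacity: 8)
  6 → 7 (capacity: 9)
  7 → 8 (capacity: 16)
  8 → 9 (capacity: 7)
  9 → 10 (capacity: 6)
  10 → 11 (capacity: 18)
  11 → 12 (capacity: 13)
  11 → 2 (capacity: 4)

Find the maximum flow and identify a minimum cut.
Max flow = 6, Min cut edges: (9,10)

Maximum flow: 6
Minimum cut: (9,10)
Partition: S = [0, 1, 2, 3, 4, 5, 6, 7, 8, 9], T = [10, 11, 12]

Max-flow min-cut theorem verified: both equal 6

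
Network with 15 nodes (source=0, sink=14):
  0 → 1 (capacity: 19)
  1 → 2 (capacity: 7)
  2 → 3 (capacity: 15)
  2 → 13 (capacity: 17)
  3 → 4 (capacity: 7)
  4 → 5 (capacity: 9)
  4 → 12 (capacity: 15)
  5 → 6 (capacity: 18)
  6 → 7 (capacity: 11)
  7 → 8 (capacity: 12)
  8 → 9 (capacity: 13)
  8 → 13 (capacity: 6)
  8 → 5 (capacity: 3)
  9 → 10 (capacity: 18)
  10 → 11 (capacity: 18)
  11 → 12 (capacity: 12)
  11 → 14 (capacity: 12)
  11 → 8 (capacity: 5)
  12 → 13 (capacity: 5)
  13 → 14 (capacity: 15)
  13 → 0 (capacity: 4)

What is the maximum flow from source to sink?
Maximum flow = 7

Max flow: 7

Flow assignment:
  0 → 1: 7/19
  1 → 2: 7/7
  2 → 13: 7/17
  13 → 14: 7/15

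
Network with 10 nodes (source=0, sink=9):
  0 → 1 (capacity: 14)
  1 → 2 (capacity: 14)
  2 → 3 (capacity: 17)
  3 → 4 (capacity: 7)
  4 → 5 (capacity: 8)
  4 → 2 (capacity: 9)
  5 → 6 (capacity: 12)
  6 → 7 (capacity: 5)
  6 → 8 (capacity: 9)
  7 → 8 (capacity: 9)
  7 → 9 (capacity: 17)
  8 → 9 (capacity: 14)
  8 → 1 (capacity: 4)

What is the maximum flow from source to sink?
Maximum flow = 7

Max flow: 7

Flow assignment:
  0 → 1: 7/14
  1 → 2: 7/14
  2 → 3: 7/17
  3 → 4: 7/7
  4 → 5: 7/8
  5 → 6: 7/12
  6 → 7: 5/5
  6 → 8: 2/9
  7 → 9: 5/17
  8 → 9: 2/14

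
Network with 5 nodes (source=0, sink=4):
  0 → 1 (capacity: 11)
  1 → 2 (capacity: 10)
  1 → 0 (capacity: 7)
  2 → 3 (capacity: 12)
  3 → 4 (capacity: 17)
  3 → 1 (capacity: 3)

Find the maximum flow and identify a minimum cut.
Max flow = 10, Min cut edges: (1,2)

Maximum flow: 10
Minimum cut: (1,2)
Partition: S = [0, 1], T = [2, 3, 4]

Max-flow min-cut theorem verified: both equal 10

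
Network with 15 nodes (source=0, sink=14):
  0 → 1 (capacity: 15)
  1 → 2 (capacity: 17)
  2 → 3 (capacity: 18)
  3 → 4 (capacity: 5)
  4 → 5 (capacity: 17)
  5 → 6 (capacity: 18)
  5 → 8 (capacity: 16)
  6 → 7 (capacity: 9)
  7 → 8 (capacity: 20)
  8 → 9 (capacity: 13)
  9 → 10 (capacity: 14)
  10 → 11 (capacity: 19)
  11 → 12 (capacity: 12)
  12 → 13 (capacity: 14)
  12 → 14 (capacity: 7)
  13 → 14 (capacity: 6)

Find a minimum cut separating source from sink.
Min cut value = 5, edges: (3,4)

Min cut value: 5
Partition: S = [0, 1, 2, 3], T = [4, 5, 6, 7, 8, 9, 10, 11, 12, 13, 14]
Cut edges: (3,4)

By max-flow min-cut theorem, max flow = min cut = 5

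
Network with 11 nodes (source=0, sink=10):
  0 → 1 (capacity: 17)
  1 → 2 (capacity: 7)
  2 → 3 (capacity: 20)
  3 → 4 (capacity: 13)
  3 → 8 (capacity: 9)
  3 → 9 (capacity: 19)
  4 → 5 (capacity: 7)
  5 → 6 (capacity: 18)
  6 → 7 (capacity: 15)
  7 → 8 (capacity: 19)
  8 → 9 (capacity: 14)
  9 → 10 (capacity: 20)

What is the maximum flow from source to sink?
Maximum flow = 7

Max flow: 7

Flow assignment:
  0 → 1: 7/17
  1 → 2: 7/7
  2 → 3: 7/20
  3 → 9: 7/19
  9 → 10: 7/20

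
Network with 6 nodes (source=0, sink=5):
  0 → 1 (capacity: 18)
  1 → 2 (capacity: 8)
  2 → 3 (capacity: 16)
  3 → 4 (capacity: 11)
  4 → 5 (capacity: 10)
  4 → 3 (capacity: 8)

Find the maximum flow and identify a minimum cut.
Max flow = 8, Min cut edges: (1,2)

Maximum flow: 8
Minimum cut: (1,2)
Partition: S = [0, 1], T = [2, 3, 4, 5]

Max-flow min-cut theorem verified: both equal 8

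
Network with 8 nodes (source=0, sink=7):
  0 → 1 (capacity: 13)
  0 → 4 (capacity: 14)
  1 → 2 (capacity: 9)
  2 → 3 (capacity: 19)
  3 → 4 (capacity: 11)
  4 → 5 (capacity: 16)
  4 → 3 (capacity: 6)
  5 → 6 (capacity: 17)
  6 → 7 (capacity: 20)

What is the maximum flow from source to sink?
Maximum flow = 16

Max flow: 16

Flow assignment:
  0 → 1: 9/13
  0 → 4: 7/14
  1 → 2: 9/9
  2 → 3: 9/19
  3 → 4: 9/11
  4 → 5: 16/16
  5 → 6: 16/17
  6 → 7: 16/20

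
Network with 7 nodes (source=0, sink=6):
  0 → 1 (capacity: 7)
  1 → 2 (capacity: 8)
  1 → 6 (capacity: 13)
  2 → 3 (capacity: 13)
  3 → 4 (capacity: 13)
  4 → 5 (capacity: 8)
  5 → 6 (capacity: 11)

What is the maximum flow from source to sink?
Maximum flow = 7

Max flow: 7

Flow assignment:
  0 → 1: 7/7
  1 → 6: 7/13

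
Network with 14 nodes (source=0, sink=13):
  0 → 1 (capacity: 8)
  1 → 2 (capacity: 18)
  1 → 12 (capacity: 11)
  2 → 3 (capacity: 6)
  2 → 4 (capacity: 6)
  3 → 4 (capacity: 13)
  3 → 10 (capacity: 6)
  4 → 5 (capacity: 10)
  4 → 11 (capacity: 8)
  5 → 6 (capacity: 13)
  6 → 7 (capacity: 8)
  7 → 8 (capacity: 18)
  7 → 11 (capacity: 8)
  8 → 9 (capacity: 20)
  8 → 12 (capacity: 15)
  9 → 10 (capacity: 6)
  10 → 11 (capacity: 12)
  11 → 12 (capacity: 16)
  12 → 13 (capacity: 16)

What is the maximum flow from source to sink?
Maximum flow = 8

Max flow: 8

Flow assignment:
  0 → 1: 8/8
  1 → 12: 8/11
  12 → 13: 8/16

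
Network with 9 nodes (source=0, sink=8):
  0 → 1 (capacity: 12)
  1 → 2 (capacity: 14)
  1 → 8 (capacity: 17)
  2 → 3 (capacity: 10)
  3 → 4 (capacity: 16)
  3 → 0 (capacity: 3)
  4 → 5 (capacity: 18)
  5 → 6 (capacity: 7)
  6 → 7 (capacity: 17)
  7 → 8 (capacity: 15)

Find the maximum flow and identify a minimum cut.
Max flow = 12, Min cut edges: (0,1)

Maximum flow: 12
Minimum cut: (0,1)
Partition: S = [0], T = [1, 2, 3, 4, 5, 6, 7, 8]

Max-flow min-cut theorem verified: both equal 12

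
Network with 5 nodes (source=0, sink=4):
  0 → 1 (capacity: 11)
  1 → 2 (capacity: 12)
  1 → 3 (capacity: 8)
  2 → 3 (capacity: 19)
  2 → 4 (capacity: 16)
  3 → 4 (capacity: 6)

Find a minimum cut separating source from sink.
Min cut value = 11, edges: (0,1)

Min cut value: 11
Partition: S = [0], T = [1, 2, 3, 4]
Cut edges: (0,1)

By max-flow min-cut theorem, max flow = min cut = 11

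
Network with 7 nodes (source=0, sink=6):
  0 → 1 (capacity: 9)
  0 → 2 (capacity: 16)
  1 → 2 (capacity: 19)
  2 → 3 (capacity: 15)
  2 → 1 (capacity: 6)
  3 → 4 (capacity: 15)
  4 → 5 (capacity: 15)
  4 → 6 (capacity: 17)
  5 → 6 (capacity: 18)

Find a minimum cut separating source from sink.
Min cut value = 15, edges: (3,4)

Min cut value: 15
Partition: S = [0, 1, 2, 3], T = [4, 5, 6]
Cut edges: (3,4)

By max-flow min-cut theorem, max flow = min cut = 15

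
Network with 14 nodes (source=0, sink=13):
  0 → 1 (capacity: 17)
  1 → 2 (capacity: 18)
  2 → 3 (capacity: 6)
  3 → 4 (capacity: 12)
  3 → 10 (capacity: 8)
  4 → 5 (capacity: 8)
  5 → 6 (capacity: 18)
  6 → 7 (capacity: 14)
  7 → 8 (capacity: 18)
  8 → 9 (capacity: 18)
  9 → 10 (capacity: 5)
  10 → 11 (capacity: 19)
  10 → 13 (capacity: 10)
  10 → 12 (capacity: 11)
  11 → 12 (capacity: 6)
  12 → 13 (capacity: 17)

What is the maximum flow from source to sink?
Maximum flow = 6

Max flow: 6

Flow assignment:
  0 → 1: 6/17
  1 → 2: 6/18
  2 → 3: 6/6
  3 → 10: 6/8
  10 → 13: 6/10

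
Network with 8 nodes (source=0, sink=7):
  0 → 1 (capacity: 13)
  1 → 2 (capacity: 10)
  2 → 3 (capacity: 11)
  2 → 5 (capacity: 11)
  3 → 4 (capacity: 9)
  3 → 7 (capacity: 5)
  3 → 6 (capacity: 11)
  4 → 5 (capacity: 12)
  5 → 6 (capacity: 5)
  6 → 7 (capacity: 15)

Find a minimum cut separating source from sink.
Min cut value = 10, edges: (1,2)

Min cut value: 10
Partition: S = [0, 1], T = [2, 3, 4, 5, 6, 7]
Cut edges: (1,2)

By max-flow min-cut theorem, max flow = min cut = 10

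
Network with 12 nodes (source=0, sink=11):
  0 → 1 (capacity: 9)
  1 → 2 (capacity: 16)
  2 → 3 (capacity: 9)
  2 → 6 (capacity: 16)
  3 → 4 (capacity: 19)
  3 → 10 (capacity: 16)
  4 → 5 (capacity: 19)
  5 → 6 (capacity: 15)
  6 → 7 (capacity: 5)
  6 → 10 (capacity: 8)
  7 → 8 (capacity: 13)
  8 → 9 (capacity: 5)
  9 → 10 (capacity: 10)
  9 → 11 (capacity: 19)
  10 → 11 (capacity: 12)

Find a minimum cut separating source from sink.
Min cut value = 9, edges: (0,1)

Min cut value: 9
Partition: S = [0], T = [1, 2, 3, 4, 5, 6, 7, 8, 9, 10, 11]
Cut edges: (0,1)

By max-flow min-cut theorem, max flow = min cut = 9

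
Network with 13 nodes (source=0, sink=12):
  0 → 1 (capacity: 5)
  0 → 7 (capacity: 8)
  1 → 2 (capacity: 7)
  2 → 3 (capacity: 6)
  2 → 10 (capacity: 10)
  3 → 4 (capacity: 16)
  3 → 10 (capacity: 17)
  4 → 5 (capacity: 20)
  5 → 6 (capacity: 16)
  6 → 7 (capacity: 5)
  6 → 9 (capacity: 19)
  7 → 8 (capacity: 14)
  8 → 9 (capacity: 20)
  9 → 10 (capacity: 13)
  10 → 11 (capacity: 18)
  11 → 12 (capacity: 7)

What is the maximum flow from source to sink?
Maximum flow = 7

Max flow: 7

Flow assignment:
  0 → 7: 7/8
  7 → 8: 7/14
  8 → 9: 7/20
  9 → 10: 7/13
  10 → 11: 7/18
  11 → 12: 7/7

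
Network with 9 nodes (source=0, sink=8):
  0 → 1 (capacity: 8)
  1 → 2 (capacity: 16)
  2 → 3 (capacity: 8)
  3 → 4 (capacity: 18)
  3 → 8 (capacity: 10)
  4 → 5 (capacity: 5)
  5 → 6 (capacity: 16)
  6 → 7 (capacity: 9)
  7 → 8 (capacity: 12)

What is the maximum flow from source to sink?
Maximum flow = 8

Max flow: 8

Flow assignment:
  0 → 1: 8/8
  1 → 2: 8/16
  2 → 3: 8/8
  3 → 8: 8/10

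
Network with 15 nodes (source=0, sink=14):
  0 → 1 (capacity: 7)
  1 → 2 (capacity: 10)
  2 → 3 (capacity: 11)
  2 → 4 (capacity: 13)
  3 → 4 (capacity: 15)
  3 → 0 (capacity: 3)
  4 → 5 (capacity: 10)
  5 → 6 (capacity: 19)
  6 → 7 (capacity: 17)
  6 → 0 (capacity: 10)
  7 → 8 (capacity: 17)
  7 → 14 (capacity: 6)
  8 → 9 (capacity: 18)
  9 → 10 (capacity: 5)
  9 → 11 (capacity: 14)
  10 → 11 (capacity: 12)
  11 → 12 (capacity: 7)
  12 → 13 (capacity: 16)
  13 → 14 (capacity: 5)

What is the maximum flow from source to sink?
Maximum flow = 7

Max flow: 7

Flow assignment:
  0 → 1: 7/7
  1 → 2: 7/10
  2 → 4: 7/13
  4 → 5: 7/10
  5 → 6: 7/19
  6 → 7: 7/17
  7 → 8: 1/17
  7 → 14: 6/6
  8 → 9: 1/18
  9 → 11: 1/14
  11 → 12: 1/7
  12 → 13: 1/16
  13 → 14: 1/5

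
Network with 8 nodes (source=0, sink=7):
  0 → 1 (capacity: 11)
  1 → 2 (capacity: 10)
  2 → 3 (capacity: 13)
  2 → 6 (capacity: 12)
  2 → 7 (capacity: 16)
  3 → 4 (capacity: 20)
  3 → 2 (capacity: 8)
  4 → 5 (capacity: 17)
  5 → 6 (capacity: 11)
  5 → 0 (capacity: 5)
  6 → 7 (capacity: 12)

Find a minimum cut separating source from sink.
Min cut value = 10, edges: (1,2)

Min cut value: 10
Partition: S = [0, 1], T = [2, 3, 4, 5, 6, 7]
Cut edges: (1,2)

By max-flow min-cut theorem, max flow = min cut = 10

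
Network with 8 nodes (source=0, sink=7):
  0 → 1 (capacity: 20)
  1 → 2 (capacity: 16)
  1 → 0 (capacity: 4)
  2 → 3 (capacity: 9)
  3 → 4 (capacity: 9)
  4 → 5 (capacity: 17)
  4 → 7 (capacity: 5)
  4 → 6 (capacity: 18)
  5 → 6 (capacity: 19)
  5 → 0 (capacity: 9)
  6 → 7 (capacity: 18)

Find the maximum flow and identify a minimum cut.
Max flow = 9, Min cut edges: (3,4)

Maximum flow: 9
Minimum cut: (3,4)
Partition: S = [0, 1, 2, 3], T = [4, 5, 6, 7]

Max-flow min-cut theorem verified: both equal 9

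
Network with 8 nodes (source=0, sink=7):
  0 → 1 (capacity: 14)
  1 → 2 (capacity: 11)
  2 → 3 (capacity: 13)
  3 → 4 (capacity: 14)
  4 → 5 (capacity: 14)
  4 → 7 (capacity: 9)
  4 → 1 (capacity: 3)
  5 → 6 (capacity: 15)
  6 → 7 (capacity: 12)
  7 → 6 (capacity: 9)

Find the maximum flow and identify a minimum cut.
Max flow = 11, Min cut edges: (1,2)

Maximum flow: 11
Minimum cut: (1,2)
Partition: S = [0, 1], T = [2, 3, 4, 5, 6, 7]

Max-flow min-cut theorem verified: both equal 11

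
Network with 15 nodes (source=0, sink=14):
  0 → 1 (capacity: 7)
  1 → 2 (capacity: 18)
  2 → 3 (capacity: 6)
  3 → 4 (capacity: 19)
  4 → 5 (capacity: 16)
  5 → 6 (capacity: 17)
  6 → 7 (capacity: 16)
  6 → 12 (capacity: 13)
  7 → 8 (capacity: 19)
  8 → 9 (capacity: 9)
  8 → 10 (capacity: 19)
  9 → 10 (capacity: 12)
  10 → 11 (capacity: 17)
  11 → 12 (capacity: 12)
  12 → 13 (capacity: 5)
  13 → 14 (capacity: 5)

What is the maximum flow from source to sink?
Maximum flow = 5

Max flow: 5

Flow assignment:
  0 → 1: 5/7
  1 → 2: 5/18
  2 → 3: 5/6
  3 → 4: 5/19
  4 → 5: 5/16
  5 → 6: 5/17
  6 → 12: 5/13
  12 → 13: 5/5
  13 → 14: 5/5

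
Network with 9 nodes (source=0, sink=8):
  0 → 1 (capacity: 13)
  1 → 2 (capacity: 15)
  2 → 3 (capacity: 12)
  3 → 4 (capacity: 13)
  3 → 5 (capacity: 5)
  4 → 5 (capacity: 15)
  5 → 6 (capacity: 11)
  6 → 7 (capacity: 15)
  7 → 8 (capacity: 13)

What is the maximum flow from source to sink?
Maximum flow = 11

Max flow: 11

Flow assignment:
  0 → 1: 11/13
  1 → 2: 11/15
  2 → 3: 11/12
  3 → 4: 6/13
  3 → 5: 5/5
  4 → 5: 6/15
  5 → 6: 11/11
  6 → 7: 11/15
  7 → 8: 11/13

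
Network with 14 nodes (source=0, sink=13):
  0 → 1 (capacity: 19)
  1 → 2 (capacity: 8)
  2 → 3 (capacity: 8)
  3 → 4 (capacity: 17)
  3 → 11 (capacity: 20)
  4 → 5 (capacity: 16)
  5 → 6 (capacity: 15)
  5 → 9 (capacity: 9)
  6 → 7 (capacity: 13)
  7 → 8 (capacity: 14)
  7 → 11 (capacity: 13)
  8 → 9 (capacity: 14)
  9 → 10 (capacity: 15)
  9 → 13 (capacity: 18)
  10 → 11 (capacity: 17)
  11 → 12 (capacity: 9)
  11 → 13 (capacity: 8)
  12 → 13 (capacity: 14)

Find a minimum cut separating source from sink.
Min cut value = 8, edges: (2,3)

Min cut value: 8
Partition: S = [0, 1, 2], T = [3, 4, 5, 6, 7, 8, 9, 10, 11, 12, 13]
Cut edges: (2,3)

By max-flow min-cut theorem, max flow = min cut = 8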